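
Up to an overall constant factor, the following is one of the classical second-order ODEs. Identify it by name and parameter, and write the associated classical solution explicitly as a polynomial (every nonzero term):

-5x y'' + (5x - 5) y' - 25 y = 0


All three coefficients share the factor -5; dividing through by -5 gives  x y'' + (1 - x) y' + 5 y = 0.
This matches the Laguerre equation x y'' + (1 - x) y' + n y = 0 with n = 5; the polynomial solution is L_5(x).
With y = sum_k a_k x^k, matching x^k gives (k+1)k a_{k+1} + (k+1) a_{k+1} - k a_k + n a_k = 0, i.e. (k+1)^2 a_{k+1} = (k - n) a_k = (k - 5) a_k. The right side vanishes at k = 5, so the series terminates at degree 5.
Standard normalization L_n(0) = 1 gives a_0 = 1. Work upward with a_{k+1} = (k - 5) a_k / (k+1)^2:
  a_1 = (0 - 5)(1) / 1^2 = -5/1 = -5
  a_2 = (1 - 5)(-5) / 2^2 = 20/4 = 5
  a_3 = (2 - 5)(5) / 3^2 = -15/9 = -5/3
  a_4 = (3 - 5)(-5/3) / 4^2 = (10/3)/16 = 5/24
  a_5 = (4 - 5)(5/24) / 5^2 = (-5/24)/25 = -1/120
Hence L_5(x) = -x^5/120 + 5 x^4/24 - 5 x^3/3 + 5 x^2 - 5 x + 1.

L_5(x); series = -x^5/120 + 5 x^4/24 - 5 x^3/3 + 5 x^2 - 5 x + 1


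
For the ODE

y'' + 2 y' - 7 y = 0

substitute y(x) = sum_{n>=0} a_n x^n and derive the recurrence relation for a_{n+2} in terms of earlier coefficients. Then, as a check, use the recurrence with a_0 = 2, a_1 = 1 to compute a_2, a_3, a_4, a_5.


Substitute y = sum_n a_n x^n.
y''(x) has coefficient (n+2)(n+1) a_{n+2} at x^n;
2 y'(x) has coefficient 2 (n+1) a_{n+1} at x^n;
-7 y(x) has coefficient -7 a_n at x^n.
Matching x^n: (n+2)(n+1) a_{n+2} + 2 (n+1) a_{n+1} - 7 a_n = 0.
Thus a_{n+2} = [-2 (n+1) a_{n+1} + 7 a_n] / ((n+1)(n+2)).

Check with a_0 = 2, a_1 = 1 (apply the recurrence for n = 0, 1, 2, 3): a_0 = 2, a_1 = 1, a_2 = 6, a_3 = -17/6, a_4 = 59/12, a_5 = -71/24.

a_(n+2) = [-2 (n+1) a_(n+1) + 7 a_n] / ((n+1)(n+2)); check: a_0 = 2, a_1 = 1, a_2 = 6, a_3 = -17/6, a_4 = 59/12, a_5 = -71/24


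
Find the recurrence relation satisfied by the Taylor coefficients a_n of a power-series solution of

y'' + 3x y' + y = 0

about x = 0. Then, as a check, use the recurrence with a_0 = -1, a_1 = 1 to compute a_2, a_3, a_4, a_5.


Substitute y = sum_n a_n x^n.
y''(x) has coefficient (n+2)(n+1) a_{n+2} at x^n;
3 x y'(x) has coefficient 3 n a_n at x^n (shift);
y(x) has coefficient 1 a_n at x^n.
Matching x^n: (n+2)(n+1) a_{n+2} + (3n + 1) a_n = 0.
Thus a_{n+2} = (-3n - 1) / ((n+1)(n+2)) * a_n.

Check with a_0 = -1, a_1 = 1 (apply the recurrence for n = 0, 1, 2, 3): a_0 = -1, a_1 = 1, a_2 = 1/2, a_3 = -2/3, a_4 = -7/24, a_5 = 1/3.

a_(n+2) = (-3n - 1) / ((n+1)(n+2)) * a_n; check: a_0 = -1, a_1 = 1, a_2 = 1/2, a_3 = -2/3, a_4 = -7/24, a_5 = 1/3


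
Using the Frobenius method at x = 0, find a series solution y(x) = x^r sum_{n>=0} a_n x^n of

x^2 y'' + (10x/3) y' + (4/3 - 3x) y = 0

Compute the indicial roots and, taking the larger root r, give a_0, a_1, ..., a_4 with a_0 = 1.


Write in Frobenius form y'' + (p(x)/x) y' + (q(x)/x^2) y = 0:
  p(x) = 10/3,  q(x) = 4/3 - 3x.
Indicial equation: r(r-1) + (10/3) r + (4/3) = 0 -> roots r_1 = -1, r_2 = -4/3.
Take r = r_1 = -1. Let y(x) = x^r sum_{n>=0} a_n x^n with a_0 = 1.
Substitute y = x^r sum a_n x^n and match x^{r+n}. The recurrence is
  D(n) a_n - 3 a_{n-1} = 0,  where D(n) = (r+n)(r+n-1) + (10/3)(r+n) + (4/3).
  a_n = 3 / D(n) * a_{n-1}.
Since the indicial polynomial factors as (r - r_1)(r - r_2), D(n) = (r_1 + n - r_1)(r_1 + n - r_2) = n(n + 1/3).
Evaluating step by step (a_0 = 1):
  n = 1: D(1) = 1(1 + 1/3) = 4/3; numerator = 3(1) = 3; a_1 = (3)/(4/3) = 9/4
  n = 2: D(2) = 2(2 + 1/3) = 14/3; numerator = 3(9/4) = 27/4; a_2 = (27/4)/(14/3) = 81/56
  n = 3: D(3) = 3(3 + 1/3) = 10; numerator = 3(81/56) = 243/56; a_3 = (243/56)/(10) = 243/560
  n = 4: D(4) = 4(4 + 1/3) = 52/3; numerator = 3(243/560) = 729/560; a_4 = (729/560)/(52/3) = 2187/29120

r = -1; a_0 = 1; a_1 = 9/4; a_2 = 81/56; a_3 = 243/560; a_4 = 2187/29120


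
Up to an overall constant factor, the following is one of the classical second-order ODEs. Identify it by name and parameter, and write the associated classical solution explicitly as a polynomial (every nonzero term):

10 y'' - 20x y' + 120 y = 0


All three coefficients share the factor 10; dividing through by 10 gives  y'' - 2x y' + 12 y = 0.
This matches the Hermite equation y'' - 2x y' + 2n y = 0 with 2n = 12, so n = 6; the polynomial solution is H_6(x).
With y = sum_k a_k x^k, matching x^k gives (k+2)(k+1) a_{k+2} = 2(k - n) a_k = 2(k - 6) a_k. The right side vanishes at k = 6, so the series with the parity of 6 terminates at degree 6.
Standard normalization: leading coefficient of H_n is 2^n, so a_6 = 2^6 = 64. Work downward with a_k = (k+1)(k+2) a_{k+2} / (2(k - n)):
  a_4 = (5)(6)(64) / (2(4 - 6)) = 1920/(-4) = -480
  a_2 = (3)(4)(-480) / (2(2 - 6)) = -5760/(-8) = 720
  a_0 = (1)(2)(720) / (2(0 - 6)) = 1440/(-12) = -120
Hence H_6(x) = 64 x^6 - 480 x^4 + 720 x^2 - 120.

H_6(x); series = 64 x^6 - 480 x^4 + 720 x^2 - 120


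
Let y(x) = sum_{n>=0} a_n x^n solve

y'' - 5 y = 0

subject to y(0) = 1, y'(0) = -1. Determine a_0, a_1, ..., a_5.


Ansatz: y(x) = sum_{n>=0} a_n x^n, so y'(x) = sum_{n>=1} n a_n x^(n-1) and y''(x) = sum_{n>=2} n(n-1) a_n x^(n-2).
Substitute into P(x) y'' + Q(x) y' + R(x) y = 0 with P(x) = 1, Q(x) = 0, R(x) = -5, and match powers of x.
Initial conditions: a_0 = 1, a_1 = -1.
Setting the coefficient of each power of x to zero and solving order by order (substituting the coefficients already found):
  x^0: 2 a_2 - 5 a_0 = 0  ->  2 a_2 = 5 a_0 = 5  ->  a_2 = 5/2
  x^1: 6 a_3 - 5 a_1 = 0  ->  6 a_3 = 5 a_1 = -5  ->  a_3 = -5/6
  x^2: 12 a_4 - 5 a_2 = 0  ->  12 a_4 = 5 a_2 = 25/2  ->  a_4 = 25/24
  x^3: 20 a_5 - 5 a_3 = 0  ->  20 a_5 = 5 a_3 = -25/6  ->  a_5 = -5/24
Truncated series: y(x) = 1 - x + (5/2) x^2 - (5/6) x^3 + (25/24) x^4 - (5/24) x^5 + O(x^6).

a_0 = 1; a_1 = -1; a_2 = 5/2; a_3 = -5/6; a_4 = 25/24; a_5 = -5/24


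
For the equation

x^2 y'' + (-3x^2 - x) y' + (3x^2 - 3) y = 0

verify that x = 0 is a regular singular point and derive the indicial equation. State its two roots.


Divide by x^2 to reach normal form y'' + P_1(x) y' + P_2(x) y = 0 with P_1(x) = -3 - 1/x and P_2(x) = 3 - 3/x^2.
x = 0 is a singular point because the y'-coefficient -3 - 1/x has a pole at x = 0 and the y-coefficient 3 - 3/x^2 has a pole at x = 0.
It is a regular singular point because x P_1(x) = p(x) = -3x - 1 and x^2 P_2(x) = q(x) = 3x^2 - 3 are polynomials, hence analytic at x = 0.
p(0) = -1,  q(0) = -3.
Indicial equation: r(r-1) + p(0) r + q(0) = 0, i.e. r^2 + (p(0) - 1) r + q(0) = 0, i.e. r^2 - 2 r - 3 = 0.
Discriminant: (-2)^2 - 4(-3) = 16, so r = (2 ± 4)/2.
Solving: r_1 = 3, r_2 = -1.

indicial: r^2 - 2 r - 3 = 0; roots r_1 = 3, r_2 = -1


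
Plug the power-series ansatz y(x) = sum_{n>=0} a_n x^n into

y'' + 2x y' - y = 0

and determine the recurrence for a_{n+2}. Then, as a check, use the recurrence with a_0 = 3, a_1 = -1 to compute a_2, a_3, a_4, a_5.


Substitute y = sum_n a_n x^n.
y''(x) has coefficient (n+2)(n+1) a_{n+2} at x^n;
2 x y'(x) has coefficient 2 n a_n at x^n (shift);
-y(x) has coefficient -1 a_n at x^n.
Matching x^n: (n+2)(n+1) a_{n+2} + (2n - 1) a_n = 0.
Thus a_{n+2} = (-2n + 1) / ((n+1)(n+2)) * a_n.

Check with a_0 = 3, a_1 = -1 (apply the recurrence for n = 0, 1, 2, 3): a_0 = 3, a_1 = -1, a_2 = 3/2, a_3 = 1/6, a_4 = -3/8, a_5 = -1/24.

a_(n+2) = (-2n + 1) / ((n+1)(n+2)) * a_n; check: a_0 = 3, a_1 = -1, a_2 = 3/2, a_3 = 1/6, a_4 = -3/8, a_5 = -1/24


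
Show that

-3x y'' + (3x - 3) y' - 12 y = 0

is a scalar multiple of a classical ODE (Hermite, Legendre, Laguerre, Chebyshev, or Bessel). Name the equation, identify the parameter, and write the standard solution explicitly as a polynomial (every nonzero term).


All three coefficients share the factor -3; dividing through by -3 gives  x y'' + (1 - x) y' + 4 y = 0.
This matches the Laguerre equation x y'' + (1 - x) y' + n y = 0 with n = 4; the polynomial solution is L_4(x).
With y = sum_k a_k x^k, matching x^k gives (k+1)k a_{k+1} + (k+1) a_{k+1} - k a_k + n a_k = 0, i.e. (k+1)^2 a_{k+1} = (k - n) a_k = (k - 4) a_k. The right side vanishes at k = 4, so the series terminates at degree 4.
Standard normalization L_n(0) = 1 gives a_0 = 1. Work upward with a_{k+1} = (k - 4) a_k / (k+1)^2:
  a_1 = (0 - 4)(1) / 1^2 = -4/1 = -4
  a_2 = (1 - 4)(-4) / 2^2 = 12/4 = 3
  a_3 = (2 - 4)(3) / 3^2 = -6/9 = -2/3
  a_4 = (3 - 4)(-2/3) / 4^2 = (2/3)/16 = 1/24
Hence L_4(x) = x^4/24 - 2 x^3/3 + 3 x^2 - 4 x + 1.

L_4(x); series = x^4/24 - 2 x^3/3 + 3 x^2 - 4 x + 1


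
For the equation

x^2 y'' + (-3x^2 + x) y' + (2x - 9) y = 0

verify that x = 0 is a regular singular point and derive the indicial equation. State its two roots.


Divide by x^2 to reach normal form y'' + P_1(x) y' + P_2(x) y = 0 with P_1(x) = -3 + 1/x and P_2(x) = 2/x - 9/x^2.
x = 0 is a singular point because the y'-coefficient -3 + 1/x has a pole at x = 0 and the y-coefficient 2/x - 9/x^2 has a pole at x = 0.
It is a regular singular point because x P_1(x) = p(x) = 1 - 3x and x^2 P_2(x) = q(x) = 2x - 9 are polynomials, hence analytic at x = 0.
p(0) = 1,  q(0) = -9.
Indicial equation: r(r-1) + p(0) r + q(0) = 0, i.e. r^2 + (p(0) - 1) r + q(0) = 0, i.e. r^2 - 9 = 0.
Discriminant: (0)^2 - 4(-9) = 36, so r = (0 ± 6)/2.
Solving: r_1 = 3, r_2 = -3.

indicial: r^2 - 9 = 0; roots r_1 = 3, r_2 = -3


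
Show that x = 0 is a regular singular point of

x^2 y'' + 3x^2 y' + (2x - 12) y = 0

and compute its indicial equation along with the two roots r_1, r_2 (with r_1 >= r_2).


Divide by x^2 to reach normal form y'' + P_1(x) y' + P_2(x) y = 0 with P_1(x) = 3 and P_2(x) = 2/x - 12/x^2.
x = 0 is a singular point because the y-coefficient 2/x - 12/x^2 has a pole at x = 0.
It is a regular singular point because x P_1(x) = p(x) = 3x and x^2 P_2(x) = q(x) = 2x - 12 are polynomials, hence analytic at x = 0.
p(0) = 0,  q(0) = -12.
Indicial equation: r(r-1) + p(0) r + q(0) = 0, i.e. r^2 + (p(0) - 1) r + q(0) = 0, i.e. r^2 - 1 r - 12 = 0.
Discriminant: (-1)^2 - 4(-12) = 49, so r = (1 ± 7)/2.
Solving: r_1 = 4, r_2 = -3.

indicial: r^2 - 1 r - 12 = 0; roots r_1 = 4, r_2 = -3


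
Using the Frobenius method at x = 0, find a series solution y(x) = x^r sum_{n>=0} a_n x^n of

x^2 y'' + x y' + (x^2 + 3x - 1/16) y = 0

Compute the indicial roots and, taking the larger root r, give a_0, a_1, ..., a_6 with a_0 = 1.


Write in Frobenius form y'' + (p(x)/x) y' + (q(x)/x^2) y = 0:
  p(x) = 1,  q(x) = x^2 + 3x - 1/16.
Indicial equation: r(r-1) + (1) r + (-1/16) = 0 -> roots r_1 = 1/4, r_2 = -1/4.
Take r = r_1 = 1/4. Let y(x) = x^r sum_{n>=0} a_n x^n with a_0 = 1.
Substitute y = x^r sum a_n x^n and match x^{r+n}. The recurrence is
  D(n) a_n + 3 a_{n-1} + 1 a_{n-2} = 0,  where D(n) = (r+n)(r+n-1) + (1)(r+n) + (-1/16).
  a_n = [-3 a_{n-1} - 1 a_{n-2}] / D(n).
Since the indicial polynomial factors as (r - r_1)(r - r_2), D(n) = (r_1 + n - r_1)(r_1 + n - r_2) = n(n + 1/2).
Evaluating step by step (a_0 = 1):
  n = 1: D(1) = 1(1 + 1/2) = 3/2; numerator = -3(1) = -3; a_1 = (-3)/(3/2) = -2
  n = 2: D(2) = 2(2 + 1/2) = 5; numerator = -3(-2) - 1(1) = 5; a_2 = (5)/(5) = 1
  n = 3: D(3) = 3(3 + 1/2) = 21/2; numerator = -3(1) - 1(-2) = -1; a_3 = (-1)/(21/2) = -2/21
  n = 4: D(4) = 4(4 + 1/2) = 18; numerator = -3(-2/21) - 1(1) = -5/7; a_4 = (-5/7)/(18) = -5/126
  n = 5: D(5) = 5(5 + 1/2) = 55/2; numerator = -3(-5/126) - 1(-2/21) = 3/14; a_5 = (3/14)/(55/2) = 3/385
  n = 6: D(6) = 6(6 + 1/2) = 39; numerator = -3(3/385) - 1(-5/126) = 113/6930; a_6 = (113/6930)/(39) = 113/270270

r = 1/4; a_0 = 1; a_1 = -2; a_2 = 1; a_3 = -2/21; a_4 = -5/126; a_5 = 3/385; a_6 = 113/270270


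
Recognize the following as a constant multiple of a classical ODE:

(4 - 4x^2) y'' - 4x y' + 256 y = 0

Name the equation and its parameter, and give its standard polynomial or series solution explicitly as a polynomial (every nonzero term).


All three coefficients share the factor 4; dividing through by 4 gives  (1 - x^2) y'' - x y' + 64 y = 0.
This matches the Chebyshev equation (1 - x^2) y'' - x y' + n^2 y = 0 (note the -x y' term, not -2x y') with n^2 = 64, so n = 8; the polynomial solution is T_8(x).
With y = sum_k a_k x^k, matching x^k gives (k+2)(k+1) a_{k+2} = (k^2 - n^2) a_k = (k - 8)(k + 8) a_k. The right side vanishes at k = 8, so the series with the parity of 8 terminates at degree 8.
Standard normalization: leading coefficient of T_n is 2^(n-1), so a_8 = 2^7 = 128. Work downward with a_k = (k+1)(k+2) a_{k+2} / ((k - 8)(k + 8)):
  a_6 = (7)(8)(128) / ((6 - 8)(6 + 8)) = 7168/(-28) = -256
  a_4 = (5)(6)(-256) / ((4 - 8)(4 + 8)) = -7680/(-48) = 160
  a_2 = (3)(4)(160) / ((2 - 8)(2 + 8)) = 1920/(-60) = -32
  a_0 = (1)(2)(-32) / ((0 - 8)(0 + 8)) = -64/(-64) = 1
Hence T_8(x) = 128 x^8 - 256 x^6 + 160 x^4 - 32 x^2 + 1.

T_8(x); series = 128 x^8 - 256 x^6 + 160 x^4 - 32 x^2 + 1


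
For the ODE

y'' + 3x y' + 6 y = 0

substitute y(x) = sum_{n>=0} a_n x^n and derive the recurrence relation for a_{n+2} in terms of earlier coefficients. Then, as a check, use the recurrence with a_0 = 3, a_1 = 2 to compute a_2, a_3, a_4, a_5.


Substitute y = sum_n a_n x^n.
y''(x) has coefficient (n+2)(n+1) a_{n+2} at x^n;
3 x y'(x) has coefficient 3 n a_n at x^n (shift);
6 y(x) has coefficient 6 a_n at x^n.
Matching x^n: (n+2)(n+1) a_{n+2} + (3n + 6) a_n = 0.
Thus a_{n+2} = (-3n - 6) / ((n+1)(n+2)) * a_n.

Check with a_0 = 3, a_1 = 2 (apply the recurrence for n = 0, 1, 2, 3): a_0 = 3, a_1 = 2, a_2 = -9, a_3 = -3, a_4 = 9, a_5 = 9/4.

a_(n+2) = (-3n - 6) / ((n+1)(n+2)) * a_n; check: a_0 = 3, a_1 = 2, a_2 = -9, a_3 = -3, a_4 = 9, a_5 = 9/4


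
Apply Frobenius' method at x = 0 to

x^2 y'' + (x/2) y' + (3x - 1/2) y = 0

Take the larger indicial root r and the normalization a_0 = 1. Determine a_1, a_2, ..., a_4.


Write in Frobenius form y'' + (p(x)/x) y' + (q(x)/x^2) y = 0:
  p(x) = 1/2,  q(x) = 3x - 1/2.
Indicial equation: r(r-1) + (1/2) r + (-1/2) = 0 -> roots r_1 = 1, r_2 = -1/2.
Take r = r_1 = 1. Let y(x) = x^r sum_{n>=0} a_n x^n with a_0 = 1.
Substitute y = x^r sum a_n x^n and match x^{r+n}. The recurrence is
  D(n) a_n + 3 a_{n-1} = 0,  where D(n) = (r+n)(r+n-1) + (1/2)(r+n) + (-1/2).
  a_n = -3 / D(n) * a_{n-1}.
Since the indicial polynomial factors as (r - r_1)(r - r_2), D(n) = (r_1 + n - r_1)(r_1 + n - r_2) = n(n + 3/2).
Evaluating step by step (a_0 = 1):
  n = 1: D(1) = 1(1 + 3/2) = 5/2; numerator = -3(1) = -3; a_1 = (-3)/(5/2) = -6/5
  n = 2: D(2) = 2(2 + 3/2) = 7; numerator = -3(-6/5) = 18/5; a_2 = (18/5)/(7) = 18/35
  n = 3: D(3) = 3(3 + 3/2) = 27/2; numerator = -3(18/35) = -54/35; a_3 = (-54/35)/(27/2) = -4/35
  n = 4: D(4) = 4(4 + 3/2) = 22; numerator = -3(-4/35) = 12/35; a_4 = (12/35)/(22) = 6/385

r = 1; a_0 = 1; a_1 = -6/5; a_2 = 18/35; a_3 = -4/35; a_4 = 6/385


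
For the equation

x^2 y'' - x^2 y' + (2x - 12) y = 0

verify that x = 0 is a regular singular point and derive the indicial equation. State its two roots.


Divide by x^2 to reach normal form y'' + P_1(x) y' + P_2(x) y = 0 with P_1(x) = -1 and P_2(x) = 2/x - 12/x^2.
x = 0 is a singular point because the y-coefficient 2/x - 12/x^2 has a pole at x = 0.
It is a regular singular point because x P_1(x) = p(x) = -x and x^2 P_2(x) = q(x) = 2x - 12 are polynomials, hence analytic at x = 0.
p(0) = 0,  q(0) = -12.
Indicial equation: r(r-1) + p(0) r + q(0) = 0, i.e. r^2 + (p(0) - 1) r + q(0) = 0, i.e. r^2 - 1 r - 12 = 0.
Discriminant: (-1)^2 - 4(-12) = 49, so r = (1 ± 7)/2.
Solving: r_1 = 4, r_2 = -3.

indicial: r^2 - 1 r - 12 = 0; roots r_1 = 4, r_2 = -3


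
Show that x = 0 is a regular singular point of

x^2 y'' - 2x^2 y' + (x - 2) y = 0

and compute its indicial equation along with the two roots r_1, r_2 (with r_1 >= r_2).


Divide by x^2 to reach normal form y'' + P_1(x) y' + P_2(x) y = 0 with P_1(x) = -2 and P_2(x) = 1/x - 2/x^2.
x = 0 is a singular point because the y-coefficient 1/x - 2/x^2 has a pole at x = 0.
It is a regular singular point because x P_1(x) = p(x) = -2x and x^2 P_2(x) = q(x) = x - 2 are polynomials, hence analytic at x = 0.
p(0) = 0,  q(0) = -2.
Indicial equation: r(r-1) + p(0) r + q(0) = 0, i.e. r^2 + (p(0) - 1) r + q(0) = 0, i.e. r^2 - 1 r - 2 = 0.
Discriminant: (-1)^2 - 4(-2) = 9, so r = (1 ± 3)/2.
Solving: r_1 = 2, r_2 = -1.

indicial: r^2 - 1 r - 2 = 0; roots r_1 = 2, r_2 = -1


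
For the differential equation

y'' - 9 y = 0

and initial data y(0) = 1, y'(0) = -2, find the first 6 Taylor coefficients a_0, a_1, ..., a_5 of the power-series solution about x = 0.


Ansatz: y(x) = sum_{n>=0} a_n x^n, so y'(x) = sum_{n>=1} n a_n x^(n-1) and y''(x) = sum_{n>=2} n(n-1) a_n x^(n-2).
Substitute into P(x) y'' + Q(x) y' + R(x) y = 0 with P(x) = 1, Q(x) = 0, R(x) = -9, and match powers of x.
Initial conditions: a_0 = 1, a_1 = -2.
Setting the coefficient of each power of x to zero and solving order by order (substituting the coefficients already found):
  x^0: 2 a_2 - 9 a_0 = 0  ->  2 a_2 = 9 a_0 = 9  ->  a_2 = 9/2
  x^1: 6 a_3 - 9 a_1 = 0  ->  6 a_3 = 9 a_1 = -18  ->  a_3 = -3
  x^2: 12 a_4 - 9 a_2 = 0  ->  12 a_4 = 9 a_2 = 81/2  ->  a_4 = 27/8
  x^3: 20 a_5 - 9 a_3 = 0  ->  20 a_5 = 9 a_3 = -27  ->  a_5 = -27/20
Truncated series: y(x) = 1 - 2 x + (9/2) x^2 - 3 x^3 + (27/8) x^4 - (27/20) x^5 + O(x^6).

a_0 = 1; a_1 = -2; a_2 = 9/2; a_3 = -3; a_4 = 27/8; a_5 = -27/20


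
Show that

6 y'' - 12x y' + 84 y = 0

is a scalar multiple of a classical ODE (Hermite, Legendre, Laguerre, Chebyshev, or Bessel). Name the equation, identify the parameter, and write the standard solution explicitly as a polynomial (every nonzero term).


All three coefficients share the factor 6; dividing through by 6 gives  y'' - 2x y' + 14 y = 0.
This matches the Hermite equation y'' - 2x y' + 2n y = 0 with 2n = 14, so n = 7; the polynomial solution is H_7(x).
With y = sum_k a_k x^k, matching x^k gives (k+2)(k+1) a_{k+2} = 2(k - n) a_k = 2(k - 7) a_k. The right side vanishes at k = 7, so the series with the parity of 7 terminates at degree 7.
Standard normalization: leading coefficient of H_n is 2^n, so a_7 = 2^7 = 128. Work downward with a_k = (k+1)(k+2) a_{k+2} / (2(k - n)):
  a_5 = (6)(7)(128) / (2(5 - 7)) = 5376/(-4) = -1344
  a_3 = (4)(5)(-1344) / (2(3 - 7)) = -26880/(-8) = 3360
  a_1 = (2)(3)(3360) / (2(1 - 7)) = 20160/(-12) = -1680
Hence H_7(x) = 128 x^7 - 1344 x^5 + 3360 x^3 - 1680 x.

H_7(x); series = 128 x^7 - 1344 x^5 + 3360 x^3 - 1680 x


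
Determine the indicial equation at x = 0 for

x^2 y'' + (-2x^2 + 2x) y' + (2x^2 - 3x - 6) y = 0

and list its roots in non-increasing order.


Divide by x^2 to reach normal form y'' + P_1(x) y' + P_2(x) y = 0 with P_1(x) = -2 + 2/x and P_2(x) = 2 - 3/x - 6/x^2.
x = 0 is a singular point because the y'-coefficient -2 + 2/x has a pole at x = 0 and the y-coefficient 2 - 3/x - 6/x^2 has a pole at x = 0.
It is a regular singular point because x P_1(x) = p(x) = 2 - 2x and x^2 P_2(x) = q(x) = 2x^2 - 3x - 6 are polynomials, hence analytic at x = 0.
p(0) = 2,  q(0) = -6.
Indicial equation: r(r-1) + p(0) r + q(0) = 0, i.e. r^2 + (p(0) - 1) r + q(0) = 0, i.e. r^2 + 1 r - 6 = 0.
Discriminant: (1)^2 - 4(-6) = 25, so r = (-1 ± 5)/2.
Solving: r_1 = 2, r_2 = -3.

indicial: r^2 + 1 r - 6 = 0; roots r_1 = 2, r_2 = -3


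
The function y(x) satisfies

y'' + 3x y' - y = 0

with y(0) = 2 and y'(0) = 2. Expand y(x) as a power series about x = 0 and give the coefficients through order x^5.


Ansatz: y(x) = sum_{n>=0} a_n x^n, so y'(x) = sum_{n>=1} n a_n x^(n-1) and y''(x) = sum_{n>=2} n(n-1) a_n x^(n-2).
Substitute into P(x) y'' + Q(x) y' + R(x) y = 0 with P(x) = 1, Q(x) = 3x, R(x) = -1, and match powers of x.
Initial conditions: a_0 = 2, a_1 = 2.
Setting the coefficient of each power of x to zero and solving order by order (substituting the coefficients already found):
  x^0: 2 a_2 - a_0 = 0  ->  2 a_2 = a_0 = 2  ->  a_2 = 1
  x^1: 6 a_3 + 2 a_1 = 0  ->  6 a_3 = -2 a_1 = -4  ->  a_3 = -2/3
  x^2: 12 a_4 + 5 a_2 = 0  ->  12 a_4 = -5 a_2 = -5  ->  a_4 = -5/12
  x^3: 20 a_5 + 8 a_3 = 0  ->  20 a_5 = -8 a_3 = 16/3  ->  a_5 = 4/15
Truncated series: y(x) = 2 + 2 x + x^2 - (2/3) x^3 - (5/12) x^4 + (4/15) x^5 + O(x^6).

a_0 = 2; a_1 = 2; a_2 = 1; a_3 = -2/3; a_4 = -5/12; a_5 = 4/15


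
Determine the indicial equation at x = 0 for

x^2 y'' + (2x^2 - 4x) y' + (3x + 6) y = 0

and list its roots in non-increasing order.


Divide by x^2 to reach normal form y'' + P_1(x) y' + P_2(x) y = 0 with P_1(x) = 2 - 4/x and P_2(x) = 3/x + 6/x^2.
x = 0 is a singular point because the y'-coefficient 2 - 4/x has a pole at x = 0 and the y-coefficient 3/x + 6/x^2 has a pole at x = 0.
It is a regular singular point because x P_1(x) = p(x) = 2x - 4 and x^2 P_2(x) = q(x) = 3x + 6 are polynomials, hence analytic at x = 0.
p(0) = -4,  q(0) = 6.
Indicial equation: r(r-1) + p(0) r + q(0) = 0, i.e. r^2 + (p(0) - 1) r + q(0) = 0, i.e. r^2 - 5 r + 6 = 0.
Discriminant: (-5)^2 - 4(6) = 1, so r = (5 ± 1)/2.
Solving: r_1 = 3, r_2 = 2.

indicial: r^2 - 5 r + 6 = 0; roots r_1 = 3, r_2 = 2


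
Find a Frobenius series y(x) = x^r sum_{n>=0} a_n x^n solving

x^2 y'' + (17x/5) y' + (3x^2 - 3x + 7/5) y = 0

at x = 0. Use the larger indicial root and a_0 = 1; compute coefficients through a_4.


Write in Frobenius form y'' + (p(x)/x) y' + (q(x)/x^2) y = 0:
  p(x) = 17/5,  q(x) = 3x^2 - 3x + 7/5.
Indicial equation: r(r-1) + (17/5) r + (7/5) = 0 -> roots r_1 = -1, r_2 = -7/5.
Take r = r_1 = -1. Let y(x) = x^r sum_{n>=0} a_n x^n with a_0 = 1.
Substitute y = x^r sum a_n x^n and match x^{r+n}. The recurrence is
  D(n) a_n - 3 a_{n-1} + 3 a_{n-2} = 0,  where D(n) = (r+n)(r+n-1) + (17/5)(r+n) + (7/5).
  a_n = [3 a_{n-1} - 3 a_{n-2}] / D(n).
Since the indicial polynomial factors as (r - r_1)(r - r_2), D(n) = (r_1 + n - r_1)(r_1 + n - r_2) = n(n + 2/5).
Evaluating step by step (a_0 = 1):
  n = 1: D(1) = 1(1 + 2/5) = 7/5; numerator = 3(1) = 3; a_1 = (3)/(7/5) = 15/7
  n = 2: D(2) = 2(2 + 2/5) = 24/5; numerator = 3(15/7) - 3(1) = 24/7; a_2 = (24/7)/(24/5) = 5/7
  n = 3: D(3) = 3(3 + 2/5) = 51/5; numerator = 3(5/7) - 3(15/7) = -30/7; a_3 = (-30/7)/(51/5) = -50/119
  n = 4: D(4) = 4(4 + 2/5) = 88/5; numerator = 3(-50/119) - 3(5/7) = -405/119; a_4 = (-405/119)/(88/5) = -2025/10472

r = -1; a_0 = 1; a_1 = 15/7; a_2 = 5/7; a_3 = -50/119; a_4 = -2025/10472


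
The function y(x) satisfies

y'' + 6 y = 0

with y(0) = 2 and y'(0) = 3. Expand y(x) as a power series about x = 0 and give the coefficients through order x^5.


Ansatz: y(x) = sum_{n>=0} a_n x^n, so y'(x) = sum_{n>=1} n a_n x^(n-1) and y''(x) = sum_{n>=2} n(n-1) a_n x^(n-2).
Substitute into P(x) y'' + Q(x) y' + R(x) y = 0 with P(x) = 1, Q(x) = 0, R(x) = 6, and match powers of x.
Initial conditions: a_0 = 2, a_1 = 3.
Setting the coefficient of each power of x to zero and solving order by order (substituting the coefficients already found):
  x^0: 2 a_2 + 6 a_0 = 0  ->  2 a_2 = -6 a_0 = -12  ->  a_2 = -6
  x^1: 6 a_3 + 6 a_1 = 0  ->  6 a_3 = -6 a_1 = -18  ->  a_3 = -3
  x^2: 12 a_4 + 6 a_2 = 0  ->  12 a_4 = -6 a_2 = 36  ->  a_4 = 3
  x^3: 20 a_5 + 6 a_3 = 0  ->  20 a_5 = -6 a_3 = 18  ->  a_5 = 9/10
Truncated series: y(x) = 2 + 3 x - 6 x^2 - 3 x^3 + 3 x^4 + (9/10) x^5 + O(x^6).

a_0 = 2; a_1 = 3; a_2 = -6; a_3 = -3; a_4 = 3; a_5 = 9/10


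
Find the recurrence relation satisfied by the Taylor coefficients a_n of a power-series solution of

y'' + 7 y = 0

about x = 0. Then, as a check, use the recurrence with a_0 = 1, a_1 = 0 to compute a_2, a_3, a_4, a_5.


Substitute y = sum_n a_n x^n into y'' + (const) y = 0.
y''(x) = sum_{n>=0} (n+2)(n+1) a_{n+2} x^n.
The ODE becomes sum_n [(n+2)(n+1) a_{n+2} + 7 a_n] x^n = 0.
Setting each coefficient to zero gives the recurrence:
  (n+2)(n+1) a_{n+2} + 7 a_n = 0,
  a_{n+2} = -7 / ((n+1)(n+2)) a_n.

Check with a_0 = 1, a_1 = 0 (apply the recurrence for n = 0, 1, 2, 3): a_0 = 1, a_1 = 0, a_2 = -7/2, a_3 = 0, a_4 = 49/24, a_5 = 0.

a_{n+2} = -7/((n+1)(n+2)) * a_n; check: a_0 = 1, a_1 = 0, a_2 = -7/2, a_3 = 0, a_4 = 49/24, a_5 = 0


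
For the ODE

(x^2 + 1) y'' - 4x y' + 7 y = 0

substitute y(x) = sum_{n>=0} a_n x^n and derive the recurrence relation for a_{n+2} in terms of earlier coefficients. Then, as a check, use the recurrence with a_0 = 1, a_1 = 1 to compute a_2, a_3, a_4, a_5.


Substitute y = sum_n a_n x^n.
(1 + 1 x^2) y'' contributes (n+2)(n+1) a_{n+2} + n(n-1) a_n at x^n.
-4 x y'(x) contributes -4 n a_n at x^n.
7 y(x) contributes 7 a_n at x^n.
Matching x^n: (n+2)(n+1) a_{n+2} + (n(n-1) - 4 n + 7) a_n = 0.
Thus a_{n+2} = (-n(n-1) + 4 n - 7) / ((n+1)(n+2)) * a_n.

Check with a_0 = 1, a_1 = 1 (apply the recurrence for n = 0, 1, 2, 3): a_0 = 1, a_1 = 1, a_2 = -7/2, a_3 = -1/2, a_4 = 7/24, a_5 = 1/40.

a_(n+2) = (-n(n-1) + 4 n - 7) / ((n+1)(n+2)) * a_n; check: a_0 = 1, a_1 = 1, a_2 = -7/2, a_3 = -1/2, a_4 = 7/24, a_5 = 1/40


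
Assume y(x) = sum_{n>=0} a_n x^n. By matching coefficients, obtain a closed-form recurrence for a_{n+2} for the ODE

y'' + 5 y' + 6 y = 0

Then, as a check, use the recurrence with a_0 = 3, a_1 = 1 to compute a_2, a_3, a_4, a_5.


Substitute y = sum_n a_n x^n.
y''(x) has coefficient (n+2)(n+1) a_{n+2} at x^n;
5 y'(x) has coefficient 5 (n+1) a_{n+1} at x^n;
6 y(x) has coefficient 6 a_n at x^n.
Matching x^n: (n+2)(n+1) a_{n+2} + 5 (n+1) a_{n+1} + 6 a_n = 0.
Thus a_{n+2} = [-5 (n+1) a_{n+1} - 6 a_n] / ((n+1)(n+2)).

Check with a_0 = 3, a_1 = 1 (apply the recurrence for n = 0, 1, 2, 3): a_0 = 3, a_1 = 1, a_2 = -23/2, a_3 = 109/6, a_4 = -407/24, a_5 = 1381/120.

a_(n+2) = [-5 (n+1) a_(n+1) - 6 a_n] / ((n+1)(n+2)); check: a_0 = 3, a_1 = 1, a_2 = -23/2, a_3 = 109/6, a_4 = -407/24, a_5 = 1381/120


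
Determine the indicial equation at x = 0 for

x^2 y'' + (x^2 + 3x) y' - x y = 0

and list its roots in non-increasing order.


Divide by x^2 to reach normal form y'' + P_1(x) y' + P_2(x) y = 0 with P_1(x) = 1 + 3/x and P_2(x) = -1/x.
x = 0 is a singular point because the y'-coefficient 1 + 3/x has a pole at x = 0 and the y-coefficient -1/x has a pole at x = 0.
It is a regular singular point because x P_1(x) = p(x) = x + 3 and x^2 P_2(x) = q(x) = -x are polynomials, hence analytic at x = 0.
p(0) = 3,  q(0) = 0.
Indicial equation: r(r-1) + p(0) r + q(0) = 0, i.e. r^2 + (p(0) - 1) r + q(0) = 0, i.e. r^2 + 2 r = 0.
Discriminant: (2)^2 - 4(0) = 4, so r = (-2 ± 2)/2.
Solving: r_1 = 0, r_2 = -2.

indicial: r^2 + 2 r = 0; roots r_1 = 0, r_2 = -2


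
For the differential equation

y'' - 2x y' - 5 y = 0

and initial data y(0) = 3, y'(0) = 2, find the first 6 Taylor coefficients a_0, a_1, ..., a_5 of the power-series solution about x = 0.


Ansatz: y(x) = sum_{n>=0} a_n x^n, so y'(x) = sum_{n>=1} n a_n x^(n-1) and y''(x) = sum_{n>=2} n(n-1) a_n x^(n-2).
Substitute into P(x) y'' + Q(x) y' + R(x) y = 0 with P(x) = 1, Q(x) = -2x, R(x) = -5, and match powers of x.
Initial conditions: a_0 = 3, a_1 = 2.
Setting the coefficient of each power of x to zero and solving order by order (substituting the coefficients already found):
  x^0: 2 a_2 - 5 a_0 = 0  ->  2 a_2 = 5 a_0 = 15  ->  a_2 = 15/2
  x^1: 6 a_3 - 7 a_1 = 0  ->  6 a_3 = 7 a_1 = 14  ->  a_3 = 7/3
  x^2: 12 a_4 - 9 a_2 = 0  ->  12 a_4 = 9 a_2 = 135/2  ->  a_4 = 45/8
  x^3: 20 a_5 - 11 a_3 = 0  ->  20 a_5 = 11 a_3 = 77/3  ->  a_5 = 77/60
Truncated series: y(x) = 3 + 2 x + (15/2) x^2 + (7/3) x^3 + (45/8) x^4 + (77/60) x^5 + O(x^6).

a_0 = 3; a_1 = 2; a_2 = 15/2; a_3 = 7/3; a_4 = 45/8; a_5 = 77/60


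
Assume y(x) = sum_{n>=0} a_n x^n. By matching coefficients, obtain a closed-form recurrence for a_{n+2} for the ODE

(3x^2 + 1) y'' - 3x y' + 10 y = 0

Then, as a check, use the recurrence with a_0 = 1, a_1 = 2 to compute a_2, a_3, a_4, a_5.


Substitute y = sum_n a_n x^n.
(1 + 3 x^2) y'' contributes (n+2)(n+1) a_{n+2} + 3 n(n-1) a_n at x^n.
-3 x y'(x) contributes -3 n a_n at x^n.
10 y(x) contributes 10 a_n at x^n.
Matching x^n: (n+2)(n+1) a_{n+2} + (3 n(n-1) - 3 n + 10) a_n = 0.
Thus a_{n+2} = (-3 n(n-1) + 3 n - 10) / ((n+1)(n+2)) * a_n.

Check with a_0 = 1, a_1 = 2 (apply the recurrence for n = 0, 1, 2, 3): a_0 = 1, a_1 = 2, a_2 = -5, a_3 = -7/3, a_4 = 25/6, a_5 = 133/60.

a_(n+2) = (-3 n(n-1) + 3 n - 10) / ((n+1)(n+2)) * a_n; check: a_0 = 1, a_1 = 2, a_2 = -5, a_3 = -7/3, a_4 = 25/6, a_5 = 133/60


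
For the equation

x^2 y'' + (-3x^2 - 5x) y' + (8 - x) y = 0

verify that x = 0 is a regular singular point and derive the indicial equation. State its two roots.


Divide by x^2 to reach normal form y'' + P_1(x) y' + P_2(x) y = 0 with P_1(x) = -3 - 5/x and P_2(x) = -1/x + 8/x^2.
x = 0 is a singular point because the y'-coefficient -3 - 5/x has a pole at x = 0 and the y-coefficient -1/x + 8/x^2 has a pole at x = 0.
It is a regular singular point because x P_1(x) = p(x) = -3x - 5 and x^2 P_2(x) = q(x) = 8 - x are polynomials, hence analytic at x = 0.
p(0) = -5,  q(0) = 8.
Indicial equation: r(r-1) + p(0) r + q(0) = 0, i.e. r^2 + (p(0) - 1) r + q(0) = 0, i.e. r^2 - 6 r + 8 = 0.
Discriminant: (-6)^2 - 4(8) = 4, so r = (6 ± 2)/2.
Solving: r_1 = 4, r_2 = 2.

indicial: r^2 - 6 r + 8 = 0; roots r_1 = 4, r_2 = 2


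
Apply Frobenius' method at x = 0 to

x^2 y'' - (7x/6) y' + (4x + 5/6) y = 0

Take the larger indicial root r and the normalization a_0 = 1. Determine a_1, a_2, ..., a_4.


Write in Frobenius form y'' + (p(x)/x) y' + (q(x)/x^2) y = 0:
  p(x) = -7/6,  q(x) = 4x + 5/6.
Indicial equation: r(r-1) + (-7/6) r + (5/6) = 0 -> roots r_1 = 5/3, r_2 = 1/2.
Take r = r_1 = 5/3. Let y(x) = x^r sum_{n>=0} a_n x^n with a_0 = 1.
Substitute y = x^r sum a_n x^n and match x^{r+n}. The recurrence is
  D(n) a_n + 4 a_{n-1} = 0,  where D(n) = (r+n)(r+n-1) + (-7/6)(r+n) + (5/6).
  a_n = -4 / D(n) * a_{n-1}.
Since the indicial polynomial factors as (r - r_1)(r - r_2), D(n) = (r_1 + n - r_1)(r_1 + n - r_2) = n(n + 7/6).
Evaluating step by step (a_0 = 1):
  n = 1: D(1) = 1(1 + 7/6) = 13/6; numerator = -4(1) = -4; a_1 = (-4)/(13/6) = -24/13
  n = 2: D(2) = 2(2 + 7/6) = 19/3; numerator = -4(-24/13) = 96/13; a_2 = (96/13)/(19/3) = 288/247
  n = 3: D(3) = 3(3 + 7/6) = 25/2; numerator = -4(288/247) = -1152/247; a_3 = (-1152/247)/(25/2) = -2304/6175
  n = 4: D(4) = 4(4 + 7/6) = 62/3; numerator = -4(-2304/6175) = 9216/6175; a_4 = (9216/6175)/(62/3) = 13824/191425

r = 5/3; a_0 = 1; a_1 = -24/13; a_2 = 288/247; a_3 = -2304/6175; a_4 = 13824/191425


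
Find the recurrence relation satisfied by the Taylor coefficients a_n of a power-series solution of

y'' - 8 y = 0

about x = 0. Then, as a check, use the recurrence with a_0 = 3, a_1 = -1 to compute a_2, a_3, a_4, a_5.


Substitute y = sum_n a_n x^n into y'' + (const) y = 0.
y''(x) = sum_{n>=0} (n+2)(n+1) a_{n+2} x^n.
The ODE becomes sum_n [(n+2)(n+1) a_{n+2} - 8 a_n] x^n = 0.
Setting each coefficient to zero gives the recurrence:
  (n+2)(n+1) a_{n+2} - 8 a_n = 0,
  a_{n+2} = 8 / ((n+1)(n+2)) a_n.

Check with a_0 = 3, a_1 = -1 (apply the recurrence for n = 0, 1, 2, 3): a_0 = 3, a_1 = -1, a_2 = 12, a_3 = -4/3, a_4 = 8, a_5 = -8/15.

a_{n+2} = 8/((n+1)(n+2)) * a_n; check: a_0 = 3, a_1 = -1, a_2 = 12, a_3 = -4/3, a_4 = 8, a_5 = -8/15


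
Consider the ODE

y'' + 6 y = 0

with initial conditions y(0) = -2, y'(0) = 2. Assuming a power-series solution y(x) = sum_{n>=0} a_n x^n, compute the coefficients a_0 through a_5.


Ansatz: y(x) = sum_{n>=0} a_n x^n, so y'(x) = sum_{n>=1} n a_n x^(n-1) and y''(x) = sum_{n>=2} n(n-1) a_n x^(n-2).
Substitute into P(x) y'' + Q(x) y' + R(x) y = 0 with P(x) = 1, Q(x) = 0, R(x) = 6, and match powers of x.
Initial conditions: a_0 = -2, a_1 = 2.
Setting the coefficient of each power of x to zero and solving order by order (substituting the coefficients already found):
  x^0: 2 a_2 + 6 a_0 = 0  ->  2 a_2 = -6 a_0 = 12  ->  a_2 = 6
  x^1: 6 a_3 + 6 a_1 = 0  ->  6 a_3 = -6 a_1 = -12  ->  a_3 = -2
  x^2: 12 a_4 + 6 a_2 = 0  ->  12 a_4 = -6 a_2 = -36  ->  a_4 = -3
  x^3: 20 a_5 + 6 a_3 = 0  ->  20 a_5 = -6 a_3 = 12  ->  a_5 = 3/5
Truncated series: y(x) = -2 + 2 x + 6 x^2 - 2 x^3 - 3 x^4 + (3/5) x^5 + O(x^6).

a_0 = -2; a_1 = 2; a_2 = 6; a_3 = -2; a_4 = -3; a_5 = 3/5


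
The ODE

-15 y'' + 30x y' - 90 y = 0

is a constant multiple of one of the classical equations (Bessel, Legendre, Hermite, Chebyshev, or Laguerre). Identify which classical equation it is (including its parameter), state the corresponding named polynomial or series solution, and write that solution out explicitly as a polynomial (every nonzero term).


All three coefficients share the factor -15; dividing through by -15 gives  y'' - 2x y' + 6 y = 0.
This matches the Hermite equation y'' - 2x y' + 2n y = 0 with 2n = 6, so n = 3; the polynomial solution is H_3(x).
With y = sum_k a_k x^k, matching x^k gives (k+2)(k+1) a_{k+2} = 2(k - n) a_k = 2(k - 3) a_k. The right side vanishes at k = 3, so the series with the parity of 3 terminates at degree 3.
Standard normalization: leading coefficient of H_n is 2^n, so a_3 = 2^3 = 8. Work downward with a_k = (k+1)(k+2) a_{k+2} / (2(k - n)):
  a_1 = (2)(3)(8) / (2(1 - 3)) = 48/(-4) = -12
Hence H_3(x) = 8 x^3 - 12 x.

H_3(x); series = 8 x^3 - 12 x


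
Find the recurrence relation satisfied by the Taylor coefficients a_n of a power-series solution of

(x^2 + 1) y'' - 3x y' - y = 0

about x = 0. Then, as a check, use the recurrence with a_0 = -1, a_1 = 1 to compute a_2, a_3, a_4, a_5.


Substitute y = sum_n a_n x^n.
(1 + 1 x^2) y'' contributes (n+2)(n+1) a_{n+2} + n(n-1) a_n at x^n.
-3 x y'(x) contributes -3 n a_n at x^n.
-y(x) contributes -1 a_n at x^n.
Matching x^n: (n+2)(n+1) a_{n+2} + (n(n-1) - 3 n - 1) a_n = 0.
Thus a_{n+2} = (-n(n-1) + 3 n + 1) / ((n+1)(n+2)) * a_n.

Check with a_0 = -1, a_1 = 1 (apply the recurrence for n = 0, 1, 2, 3): a_0 = -1, a_1 = 1, a_2 = -1/2, a_3 = 2/3, a_4 = -5/24, a_5 = 2/15.

a_(n+2) = (-n(n-1) + 3 n + 1) / ((n+1)(n+2)) * a_n; check: a_0 = -1, a_1 = 1, a_2 = -1/2, a_3 = 2/3, a_4 = -5/24, a_5 = 2/15


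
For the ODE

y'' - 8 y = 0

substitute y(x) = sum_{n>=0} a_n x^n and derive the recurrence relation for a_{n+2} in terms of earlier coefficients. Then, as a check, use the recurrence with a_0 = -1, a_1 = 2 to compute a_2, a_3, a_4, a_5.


Substitute y = sum_n a_n x^n into y'' + (const) y = 0.
y''(x) = sum_{n>=0} (n+2)(n+1) a_{n+2} x^n.
The ODE becomes sum_n [(n+2)(n+1) a_{n+2} - 8 a_n] x^n = 0.
Setting each coefficient to zero gives the recurrence:
  (n+2)(n+1) a_{n+2} - 8 a_n = 0,
  a_{n+2} = 8 / ((n+1)(n+2)) a_n.

Check with a_0 = -1, a_1 = 2 (apply the recurrence for n = 0, 1, 2, 3): a_0 = -1, a_1 = 2, a_2 = -4, a_3 = 8/3, a_4 = -8/3, a_5 = 16/15.

a_{n+2} = 8/((n+1)(n+2)) * a_n; check: a_0 = -1, a_1 = 2, a_2 = -4, a_3 = 8/3, a_4 = -8/3, a_5 = 16/15


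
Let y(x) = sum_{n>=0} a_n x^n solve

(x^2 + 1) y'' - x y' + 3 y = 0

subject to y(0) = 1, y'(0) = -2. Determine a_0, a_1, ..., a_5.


Ansatz: y(x) = sum_{n>=0} a_n x^n, so y'(x) = sum_{n>=1} n a_n x^(n-1) and y''(x) = sum_{n>=2} n(n-1) a_n x^(n-2).
Substitute into P(x) y'' + Q(x) y' + R(x) y = 0 with P(x) = x^2 + 1, Q(x) = -x, R(x) = 3, and match powers of x.
Initial conditions: a_0 = 1, a_1 = -2.
Setting the coefficient of each power of x to zero and solving order by order (substituting the coefficients already found):
  x^0: 2 a_2 + 3 a_0 = 0  ->  2 a_2 = -3 a_0 = -3  ->  a_2 = -3/2
  x^1: 6 a_3 + 2 a_1 = 0  ->  6 a_3 = -2 a_1 = 4  ->  a_3 = 2/3
  x^2: 12 a_4 + 3 a_2 = 0  ->  12 a_4 = -3 a_2 = 9/2  ->  a_4 = 3/8
  x^3: 20 a_5 + 6 a_3 = 0  ->  20 a_5 = -6 a_3 = -4  ->  a_5 = -1/5
Truncated series: y(x) = 1 - 2 x - (3/2) x^2 + (2/3) x^3 + (3/8) x^4 - (1/5) x^5 + O(x^6).

a_0 = 1; a_1 = -2; a_2 = -3/2; a_3 = 2/3; a_4 = 3/8; a_5 = -1/5


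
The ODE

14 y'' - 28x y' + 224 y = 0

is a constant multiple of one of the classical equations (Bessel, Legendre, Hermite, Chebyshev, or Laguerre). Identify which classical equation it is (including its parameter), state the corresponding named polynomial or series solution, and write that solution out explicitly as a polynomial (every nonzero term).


All three coefficients share the factor 14; dividing through by 14 gives  y'' - 2x y' + 16 y = 0.
This matches the Hermite equation y'' - 2x y' + 2n y = 0 with 2n = 16, so n = 8; the polynomial solution is H_8(x).
With y = sum_k a_k x^k, matching x^k gives (k+2)(k+1) a_{k+2} = 2(k - n) a_k = 2(k - 8) a_k. The right side vanishes at k = 8, so the series with the parity of 8 terminates at degree 8.
Standard normalization: leading coefficient of H_n is 2^n, so a_8 = 2^8 = 256. Work downward with a_k = (k+1)(k+2) a_{k+2} / (2(k - n)):
  a_6 = (7)(8)(256) / (2(6 - 8)) = 14336/(-4) = -3584
  a_4 = (5)(6)(-3584) / (2(4 - 8)) = -107520/(-8) = 13440
  a_2 = (3)(4)(13440) / (2(2 - 8)) = 161280/(-12) = -13440
  a_0 = (1)(2)(-13440) / (2(0 - 8)) = -26880/(-16) = 1680
Hence H_8(x) = 256 x^8 - 3584 x^6 + 13440 x^4 - 13440 x^2 + 1680.

H_8(x); series = 256 x^8 - 3584 x^6 + 13440 x^4 - 13440 x^2 + 1680


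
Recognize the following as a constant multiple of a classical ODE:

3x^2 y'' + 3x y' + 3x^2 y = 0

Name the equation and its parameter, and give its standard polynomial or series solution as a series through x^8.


All three coefficients share the factor 3; dividing through by 3 gives  x^2 y'' + x y' + x^2 y = 0.
This matches the Bessel equation x^2 y'' + x y' + (x^2 - nu^2) y = 0 with nu^2 = 0, so nu = 0; the solution bounded at x = 0 is J_0(x).
Frobenius at x = 0: indicial roots ±nu; for r = nu the recurrence k(k + 2nu) c_k = -c_{k-2} gives the standard series J_nu(x) = sum_{k>=0} (-1)^k / (k! (k+nu)!) (x/2)^(2k+nu). Evaluate the first 5 terms:
  k = 0: (-1)^0 / (0! * 0! * 2^0) x^0 = 1/(1*1*1) x^0 = (1) x^0
  k = 1: (-1)^1 / (1! * 1! * 2^2) x^2 = -1/(1*1*4) x^2 = (-1/4) x^2
  k = 2: (-1)^2 / (2! * 2! * 2^4) x^4 = 1/(2*2*16) x^4 = (1/64) x^4
  k = 3: (-1)^3 / (3! * 3! * 2^6) x^6 = -1/(6*6*64) x^6 = (-1/2304) x^6
  k = 4: (-1)^4 / (4! * 4! * 2^8) x^8 = 1/(24*24*256) x^8 = (1/147456) x^8
Hence J_0(x) = x^8/147456 - x^6/2304 + x^4/64 - x^2/4 + 1 + ....

J_0(x); series = x^8/147456 - x^6/2304 + x^4/64 - x^2/4 + 1


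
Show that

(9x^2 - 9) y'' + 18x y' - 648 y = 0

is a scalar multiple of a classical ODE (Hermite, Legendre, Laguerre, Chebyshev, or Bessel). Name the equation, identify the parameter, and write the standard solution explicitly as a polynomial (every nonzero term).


All three coefficients share the factor -9; dividing through by -9 gives  (1 - x^2) y'' - 2x y' + 72 y = 0.
This matches the Legendre equation (1 - x^2) y'' - 2x y' + n(n+1) y = 0 (note the -2x y' term) with n(n+1) = 72, so n = 8; the polynomial solution is P_8(x).
With y = sum_k a_k x^k, matching x^k gives (k+2)(k+1) a_{k+2} = [k(k+1) - n(n+1)] a_k = (k - 8)(k + 9) a_k. The right side vanishes at k = 8, so the series with the parity of 8 terminates at degree 8.
Standard normalization (P_n(1) = 1): leading coefficient (2n)!/(2^n (n!)^2) = 20922789888000/(256*1625702400) = 6435/128, so a_8 = 6435/128. Work downward with a_k = (k+1)(k+2) a_{k+2} / ((k - 8)(k + 9)):
  a_6 = (7)(8)(6435/128) / ((6 - 8)(6 + 9)) = (45045/16)/(-30) = -3003/32
  a_4 = (5)(6)(-3003/32) / ((4 - 8)(4 + 9)) = (-45045/16)/(-52) = 3465/64
  a_2 = (3)(4)(3465/64) / ((2 - 8)(2 + 9)) = (10395/16)/(-66) = -315/32
  a_0 = (1)(2)(-315/32) / ((0 - 8)(0 + 9)) = (-315/16)/(-72) = 35/128
Hence P_8(x) = 6435 x^8/128 - 3003 x^6/32 + 3465 x^4/64 - 315 x^2/32 + 35/128.

P_8(x); series = 6435 x^8/128 - 3003 x^6/32 + 3465 x^4/64 - 315 x^2/32 + 35/128


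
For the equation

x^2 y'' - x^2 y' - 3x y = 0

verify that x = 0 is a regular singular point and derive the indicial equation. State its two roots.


Divide by x^2 to reach normal form y'' + P_1(x) y' + P_2(x) y = 0 with P_1(x) = -1 and P_2(x) = -3/x.
x = 0 is a singular point because the y-coefficient -3/x has a pole at x = 0.
It is a regular singular point because x P_1(x) = p(x) = -x and x^2 P_2(x) = q(x) = -3x are polynomials, hence analytic at x = 0.
p(0) = 0,  q(0) = 0.
Indicial equation: r(r-1) + p(0) r + q(0) = 0, i.e. r^2 + (p(0) - 1) r + q(0) = 0, i.e. r^2 - 1 r = 0.
Discriminant: (-1)^2 - 4(0) = 1, so r = (1 ± 1)/2.
Solving: r_1 = 1, r_2 = 0.

indicial: r^2 - 1 r = 0; roots r_1 = 1, r_2 = 0


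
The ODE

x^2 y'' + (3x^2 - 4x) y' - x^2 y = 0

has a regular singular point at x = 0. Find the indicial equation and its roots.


Divide by x^2 to reach normal form y'' + P_1(x) y' + P_2(x) y = 0 with P_1(x) = 3 - 4/x and P_2(x) = -1.
x = 0 is a singular point because the y'-coefficient 3 - 4/x has a pole at x = 0.
It is a regular singular point because x P_1(x) = p(x) = 3x - 4 and x^2 P_2(x) = q(x) = -x^2 are polynomials, hence analytic at x = 0.
p(0) = -4,  q(0) = 0.
Indicial equation: r(r-1) + p(0) r + q(0) = 0, i.e. r^2 + (p(0) - 1) r + q(0) = 0, i.e. r^2 - 5 r = 0.
Discriminant: (-5)^2 - 4(0) = 25, so r = (5 ± 5)/2.
Solving: r_1 = 5, r_2 = 0.

indicial: r^2 - 5 r = 0; roots r_1 = 5, r_2 = 0
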